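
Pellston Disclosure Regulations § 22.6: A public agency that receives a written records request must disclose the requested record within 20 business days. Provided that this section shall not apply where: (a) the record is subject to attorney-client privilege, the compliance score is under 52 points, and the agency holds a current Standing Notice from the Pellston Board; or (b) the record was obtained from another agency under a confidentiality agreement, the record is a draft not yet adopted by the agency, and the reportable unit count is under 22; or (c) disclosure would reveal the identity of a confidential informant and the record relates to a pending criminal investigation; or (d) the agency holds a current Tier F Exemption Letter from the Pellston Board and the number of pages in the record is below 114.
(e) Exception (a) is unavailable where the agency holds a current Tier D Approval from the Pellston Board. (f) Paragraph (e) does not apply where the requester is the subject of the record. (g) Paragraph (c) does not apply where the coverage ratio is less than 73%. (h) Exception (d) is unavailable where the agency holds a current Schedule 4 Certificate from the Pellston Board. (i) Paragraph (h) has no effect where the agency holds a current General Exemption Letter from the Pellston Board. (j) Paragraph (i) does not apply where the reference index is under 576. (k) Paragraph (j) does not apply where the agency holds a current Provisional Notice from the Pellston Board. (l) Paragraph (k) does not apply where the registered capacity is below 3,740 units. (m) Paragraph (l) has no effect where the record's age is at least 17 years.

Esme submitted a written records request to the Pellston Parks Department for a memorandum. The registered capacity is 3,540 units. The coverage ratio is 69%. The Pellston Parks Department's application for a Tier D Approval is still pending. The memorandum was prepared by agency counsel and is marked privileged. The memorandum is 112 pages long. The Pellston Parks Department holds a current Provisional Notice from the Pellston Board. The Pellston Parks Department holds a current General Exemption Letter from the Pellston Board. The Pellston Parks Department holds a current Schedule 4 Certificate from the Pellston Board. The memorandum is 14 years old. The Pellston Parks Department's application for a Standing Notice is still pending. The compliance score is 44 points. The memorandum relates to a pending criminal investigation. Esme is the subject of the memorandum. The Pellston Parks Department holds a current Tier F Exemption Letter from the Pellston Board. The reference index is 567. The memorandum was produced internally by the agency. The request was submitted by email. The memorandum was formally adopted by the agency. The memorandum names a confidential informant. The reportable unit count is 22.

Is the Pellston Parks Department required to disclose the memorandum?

Yes — the Pellston Parks Department must disclose the memorandum.

Exception (a) fails — the Standing Notice is not current.
Exception (b) does not apply: the memorandum was produced internally.
Exception (c) is satisfied on its face — the memorandum names a confidential informant; the memorandum relates to a pending investigation. However, paragraph (g) must be considered: (g) operates against (c): the coverage ratio is 69%, less than the 73% limit. (c) is therefore removed.
All of (d)'s requirements are met (a current Tier F Exemption Letter is held; the number of pages in the record is 112, below the 114 limit). But applying paragraphs (h)–(m): (h) operates against (d): a current Schedule 4 Certificate is held. (i) is triggered (a current General Exemption Letter is held), but is set aside by (j): (j) is triggered — the reference index is 567, under the 576 limit. (k) would limit (j) — a current Provisional Notice is held — but (l) sets (k) aside: (l) operates against (k): the registered capacity is 3,540 units, below the 3,740 units limit. (m) is not triggered (the record's age is 14 years, short of 17 years), so (l) stands. Exception (d) does not apply.
No exception is made out. the Pellston Parks Department falls within the general rule.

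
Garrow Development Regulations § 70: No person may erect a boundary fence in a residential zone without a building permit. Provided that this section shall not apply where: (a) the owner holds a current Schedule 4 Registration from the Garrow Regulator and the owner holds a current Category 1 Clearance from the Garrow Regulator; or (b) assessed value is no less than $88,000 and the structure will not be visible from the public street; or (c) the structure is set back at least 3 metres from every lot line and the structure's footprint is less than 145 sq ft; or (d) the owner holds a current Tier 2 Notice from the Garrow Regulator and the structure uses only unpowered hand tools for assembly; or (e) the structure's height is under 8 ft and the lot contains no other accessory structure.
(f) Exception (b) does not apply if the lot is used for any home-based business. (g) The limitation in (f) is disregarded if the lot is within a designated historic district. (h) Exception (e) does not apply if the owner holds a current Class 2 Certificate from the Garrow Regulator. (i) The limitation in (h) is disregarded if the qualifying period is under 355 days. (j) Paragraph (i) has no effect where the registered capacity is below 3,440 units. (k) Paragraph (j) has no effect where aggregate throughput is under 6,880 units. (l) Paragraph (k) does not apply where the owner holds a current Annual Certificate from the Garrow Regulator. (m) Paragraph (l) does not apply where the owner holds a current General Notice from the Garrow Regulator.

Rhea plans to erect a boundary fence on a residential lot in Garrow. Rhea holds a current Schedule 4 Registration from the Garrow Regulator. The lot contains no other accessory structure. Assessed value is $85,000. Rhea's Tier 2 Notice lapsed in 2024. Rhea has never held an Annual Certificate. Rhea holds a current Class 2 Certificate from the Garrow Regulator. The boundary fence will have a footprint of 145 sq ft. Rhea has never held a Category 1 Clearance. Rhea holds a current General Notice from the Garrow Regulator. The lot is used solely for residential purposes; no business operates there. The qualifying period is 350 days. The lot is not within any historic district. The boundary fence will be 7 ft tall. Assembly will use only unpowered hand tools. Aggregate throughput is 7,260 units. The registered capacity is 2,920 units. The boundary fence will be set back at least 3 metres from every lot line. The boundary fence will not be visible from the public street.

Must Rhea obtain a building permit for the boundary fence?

Yes — Rhea must obtain a building permit.

Exception (a) requires that the owner holds a current Category 1 Clearance from the Garrow Regulator; but no current Category 1 Clearance is held, so (a) is unavailable.
Exception (b) does not apply: assessed value is $85,000, short of $88,000.
Exception (c) requires that the structure's footprint is less than 145 sq ft; but the structure's footprint is 145 sq ft, not less than 145 sq ft, so (c) is unavailable.
Exception (d) fails — no current Tier 2 Notice is held.
All of (e)'s requirements are met (the structure's height is 7 ft, under the 8 ft limit; the lot has no other accessory structure). But: (h) operates against (e): a current Class 2 Certificate is held. (i) applies (the qualifying period is 350 days, under the 355 days limit), but is overridden by (j): (j) operates against (i): the registered capacity is 2,920 units, below the 3,440 units limit. (k) is not engaged (aggregate throughput is 7,260 units, not under 6,880 units), so (j) stands. (e) is therefore removed.
No exception is made out. Rhea falls within the general rule.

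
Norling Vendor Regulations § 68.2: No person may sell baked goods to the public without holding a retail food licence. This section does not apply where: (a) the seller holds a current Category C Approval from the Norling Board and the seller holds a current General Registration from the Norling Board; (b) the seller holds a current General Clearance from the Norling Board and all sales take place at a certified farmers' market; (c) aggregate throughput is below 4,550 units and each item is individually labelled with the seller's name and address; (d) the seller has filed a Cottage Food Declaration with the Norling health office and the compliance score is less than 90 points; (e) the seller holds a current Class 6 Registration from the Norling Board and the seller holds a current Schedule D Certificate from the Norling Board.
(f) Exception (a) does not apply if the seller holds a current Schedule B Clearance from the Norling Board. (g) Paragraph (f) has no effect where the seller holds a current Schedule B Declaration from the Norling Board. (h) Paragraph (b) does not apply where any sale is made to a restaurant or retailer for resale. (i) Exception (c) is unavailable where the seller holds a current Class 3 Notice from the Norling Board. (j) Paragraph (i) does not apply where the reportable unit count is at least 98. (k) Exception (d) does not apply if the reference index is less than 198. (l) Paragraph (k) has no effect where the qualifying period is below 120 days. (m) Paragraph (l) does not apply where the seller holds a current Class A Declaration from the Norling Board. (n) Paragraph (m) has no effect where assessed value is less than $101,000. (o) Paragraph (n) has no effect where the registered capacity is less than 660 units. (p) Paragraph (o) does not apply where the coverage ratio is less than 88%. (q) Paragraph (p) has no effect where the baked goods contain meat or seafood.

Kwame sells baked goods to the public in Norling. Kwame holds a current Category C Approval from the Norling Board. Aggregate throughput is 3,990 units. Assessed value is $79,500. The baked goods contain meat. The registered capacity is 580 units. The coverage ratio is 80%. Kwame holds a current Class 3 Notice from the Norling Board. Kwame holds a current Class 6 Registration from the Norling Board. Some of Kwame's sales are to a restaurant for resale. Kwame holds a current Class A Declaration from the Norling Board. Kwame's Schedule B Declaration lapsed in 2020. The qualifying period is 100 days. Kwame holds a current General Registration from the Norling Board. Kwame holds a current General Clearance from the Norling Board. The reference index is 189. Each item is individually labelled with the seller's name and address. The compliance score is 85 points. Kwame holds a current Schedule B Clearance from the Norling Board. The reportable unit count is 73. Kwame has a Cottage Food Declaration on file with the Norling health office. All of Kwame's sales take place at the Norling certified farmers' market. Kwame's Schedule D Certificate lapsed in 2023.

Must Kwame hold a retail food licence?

Yes — Kwame must hold a retail food licence.

Exception (a)'s conditions are all satisfied: a current Category C Approval is held; a current General Registration is held. But applying paragraphs (f)–(g): (f) operates — a current Schedule B Clearance is held. (g) is inapplicable (there is no Schedule B Declaration in force), so (f) stands. (a) is therefore removed.
Exception (b) is satisfied on its face — a current General Clearance is held; all sales are at a certified farmers' market. However, paragraph (h) must be considered: (h) operates against (b): some sales are to a restaurant for resale. (b) is therefore removed.
All of (c)'s requirements are met (aggregate throughput is 3,990 units, below the 4,550 units limit; items are individually labelled). But applying paragraphs (i)–(j): (i) operates against (c): a current Class 3 Notice is held. (j) does not operate here (the reportable unit count is 73, short of 98), so (i) stands. Exception (c) does not apply.
Exception (d): a Cottage Food Declaration is on file; the compliance score is 85 points, less than the 90 points limit — every condition holds. Turning to paragraphs (k)–(q): (k) operates — the reference index is 189, less than the 198 limit. (l) operates (the qualifying period is 100 days, below the 120 days limit), but is overridden by (m): (m) operates against (l): a current Class A Declaration is held. (n) would limit (m) — assessed value is $79,500, less than the $101,000 limit — but (o) sets (n) aside: (o) operates against (n): the registered capacity is 580 units, less than the 660 units limit. (p) would limit (o) — the coverage ratio is 80%, less than the 88% limit — but (q) sets (p) aside: (q) applies — the baked goods contain meat. Exception (d) does not apply.
Exception (e) fails — no current Schedule D Certificate is held.
No exception displaces § 68.2.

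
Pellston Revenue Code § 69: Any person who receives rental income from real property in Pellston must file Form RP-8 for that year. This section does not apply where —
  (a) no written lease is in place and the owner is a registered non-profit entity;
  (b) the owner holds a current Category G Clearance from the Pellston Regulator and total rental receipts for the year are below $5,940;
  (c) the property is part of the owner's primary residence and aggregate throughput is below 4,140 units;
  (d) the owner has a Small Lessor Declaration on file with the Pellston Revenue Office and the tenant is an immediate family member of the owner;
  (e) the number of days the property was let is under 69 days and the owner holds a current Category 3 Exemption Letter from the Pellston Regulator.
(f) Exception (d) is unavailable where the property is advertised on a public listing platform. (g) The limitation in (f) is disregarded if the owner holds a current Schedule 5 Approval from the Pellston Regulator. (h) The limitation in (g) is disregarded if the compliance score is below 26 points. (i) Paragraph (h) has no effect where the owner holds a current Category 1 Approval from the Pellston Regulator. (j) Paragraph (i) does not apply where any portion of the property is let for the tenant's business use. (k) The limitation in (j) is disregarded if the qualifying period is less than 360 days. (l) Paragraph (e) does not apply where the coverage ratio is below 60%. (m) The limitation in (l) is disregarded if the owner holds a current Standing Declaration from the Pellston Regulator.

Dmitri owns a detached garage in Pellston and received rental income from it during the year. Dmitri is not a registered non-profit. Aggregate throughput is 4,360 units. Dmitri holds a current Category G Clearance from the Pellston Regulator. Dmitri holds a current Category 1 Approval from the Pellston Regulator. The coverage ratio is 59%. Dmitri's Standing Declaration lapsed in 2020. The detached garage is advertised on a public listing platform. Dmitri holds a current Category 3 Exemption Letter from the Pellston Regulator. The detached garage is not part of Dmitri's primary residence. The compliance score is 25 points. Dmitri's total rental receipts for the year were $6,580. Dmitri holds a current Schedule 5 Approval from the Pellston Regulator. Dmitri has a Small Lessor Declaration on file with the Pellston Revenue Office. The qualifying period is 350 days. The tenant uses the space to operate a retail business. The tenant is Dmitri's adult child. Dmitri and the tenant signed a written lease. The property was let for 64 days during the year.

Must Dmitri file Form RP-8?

No — exception (d) applies; Dmitri is not required to file Form RP-8.

Exception (a) requires that no written lease is in place; but a written lease is in place, so (a) is unavailable.
Exception (b) fails — total rental receipts for the year are $6,580, not below $5,940.
Exception (c) does not apply: the detached garage is not part of the primary residence.
All of (d)'s requirements are met (a Small Lessor Declaration is on file; the tenant is an immediate family member). Considering the limiting provisions: (f) is engaged (the property is publicly advertised), but is set aside by (g): (g) is engaged — a current Schedule 5 Approval is held. (h) would limit (g) — the compliance score is 25 points, below the 26 points limit — but (i) sets (h) aside: (i) operates against (h): a current Category 1 Approval is held. (j) applies (the space is let for business use), but yields to (k): (k) operates against (j): the qualifying period is 350 days, less than the 360 days limit. (d) remains available.
Exception (e) is satisfied on its face — the number of days the property was let is 64 days, under the 69 days limit; a current Category 3 Exemption Letter is held. But applying paragraphs (l)–(m): (l) operates against (e): the coverage ratio is 59%, below the 60% limit. (m) is not engaged (there is no Standing Declaration in force), so (l) stands. (e) is therefore removed.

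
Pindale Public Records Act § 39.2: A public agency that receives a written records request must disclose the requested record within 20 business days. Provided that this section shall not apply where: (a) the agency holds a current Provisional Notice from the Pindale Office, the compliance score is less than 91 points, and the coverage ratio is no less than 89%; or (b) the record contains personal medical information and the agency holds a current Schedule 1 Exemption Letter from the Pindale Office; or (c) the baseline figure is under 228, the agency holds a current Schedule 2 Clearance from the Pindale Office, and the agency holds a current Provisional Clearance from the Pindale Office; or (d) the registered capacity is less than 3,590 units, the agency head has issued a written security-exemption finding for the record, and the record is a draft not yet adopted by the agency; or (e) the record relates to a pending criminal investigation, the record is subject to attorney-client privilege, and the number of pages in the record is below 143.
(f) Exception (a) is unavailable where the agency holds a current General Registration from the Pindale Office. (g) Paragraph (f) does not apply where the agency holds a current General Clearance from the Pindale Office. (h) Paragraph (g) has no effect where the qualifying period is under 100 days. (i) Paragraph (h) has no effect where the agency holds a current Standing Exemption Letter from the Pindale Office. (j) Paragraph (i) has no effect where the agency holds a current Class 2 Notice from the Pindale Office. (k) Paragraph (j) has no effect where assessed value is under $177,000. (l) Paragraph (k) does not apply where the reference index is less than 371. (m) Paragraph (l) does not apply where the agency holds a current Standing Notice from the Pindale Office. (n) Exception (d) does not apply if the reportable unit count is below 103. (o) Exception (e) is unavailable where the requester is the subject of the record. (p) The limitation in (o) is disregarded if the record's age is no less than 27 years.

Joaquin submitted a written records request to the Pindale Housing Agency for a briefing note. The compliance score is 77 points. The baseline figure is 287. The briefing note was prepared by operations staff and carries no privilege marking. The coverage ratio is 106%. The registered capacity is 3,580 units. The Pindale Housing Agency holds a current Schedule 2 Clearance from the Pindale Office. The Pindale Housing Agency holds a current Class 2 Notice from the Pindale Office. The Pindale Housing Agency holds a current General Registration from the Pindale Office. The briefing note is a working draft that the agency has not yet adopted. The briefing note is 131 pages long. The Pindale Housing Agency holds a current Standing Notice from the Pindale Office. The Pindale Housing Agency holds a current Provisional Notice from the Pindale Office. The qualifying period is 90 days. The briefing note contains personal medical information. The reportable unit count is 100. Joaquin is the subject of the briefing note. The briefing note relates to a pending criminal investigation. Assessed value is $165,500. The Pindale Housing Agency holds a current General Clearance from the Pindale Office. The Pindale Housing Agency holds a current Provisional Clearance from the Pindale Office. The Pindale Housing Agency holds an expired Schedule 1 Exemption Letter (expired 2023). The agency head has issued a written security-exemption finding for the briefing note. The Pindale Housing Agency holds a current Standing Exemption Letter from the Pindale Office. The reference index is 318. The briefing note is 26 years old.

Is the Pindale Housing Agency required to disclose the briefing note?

Exception (a) is satisfied on its face — a current Provisional Notice is held; the compliance score is 77 points, less than the 91 points limit; the coverage ratio is 106%, meeting the 89% threshold. Considering the limiting provisions: (f) is engaged (a current General Registration is held), but is itself disapplied by (g): (g) applies — a current General Clearance is held. (h) applies (the qualifying period is 90 days, under the 100 days limit), but is overridden by (i): (i) operates against (h): a current Standing Exemption Letter is held. (j) operates (a current Class 2 Notice is held), but is overridden by (k): (k) operates — assessed value is $165,500, under the $177,000 limit. (l) is triggered (the reference index is 318, less than the 371 limit), but is displaced by (m): (m) operates against (l): a current Standing Notice is held. So (a) applies.
Exception (b) requires that the agency holds a current Schedule 1 Exemption Letter from the Pindale Office; but no current Schedule 1 Exemption Letter is held, so (b) is unavailable.
Exception (c) requires that the baseline figure is under 228; but the baseline figure is 287, not under 228, so (c) is unavailable.
Exception (d): the registered capacity is 3,580 units, less than the 3,590 units limit; a written security-exemption finding has been issued; the briefing note is an unadopted draft — every condition holds. But applying paragraph (n): (n) operates against (d): the reportable unit count is 100, below the 103 limit. So (d) is unavailable.
Exception (e) does not apply: the briefing note carries no privilege marking.

No — exception (a) applies; the Pindale Housing Agency is not required to disclose the briefing note.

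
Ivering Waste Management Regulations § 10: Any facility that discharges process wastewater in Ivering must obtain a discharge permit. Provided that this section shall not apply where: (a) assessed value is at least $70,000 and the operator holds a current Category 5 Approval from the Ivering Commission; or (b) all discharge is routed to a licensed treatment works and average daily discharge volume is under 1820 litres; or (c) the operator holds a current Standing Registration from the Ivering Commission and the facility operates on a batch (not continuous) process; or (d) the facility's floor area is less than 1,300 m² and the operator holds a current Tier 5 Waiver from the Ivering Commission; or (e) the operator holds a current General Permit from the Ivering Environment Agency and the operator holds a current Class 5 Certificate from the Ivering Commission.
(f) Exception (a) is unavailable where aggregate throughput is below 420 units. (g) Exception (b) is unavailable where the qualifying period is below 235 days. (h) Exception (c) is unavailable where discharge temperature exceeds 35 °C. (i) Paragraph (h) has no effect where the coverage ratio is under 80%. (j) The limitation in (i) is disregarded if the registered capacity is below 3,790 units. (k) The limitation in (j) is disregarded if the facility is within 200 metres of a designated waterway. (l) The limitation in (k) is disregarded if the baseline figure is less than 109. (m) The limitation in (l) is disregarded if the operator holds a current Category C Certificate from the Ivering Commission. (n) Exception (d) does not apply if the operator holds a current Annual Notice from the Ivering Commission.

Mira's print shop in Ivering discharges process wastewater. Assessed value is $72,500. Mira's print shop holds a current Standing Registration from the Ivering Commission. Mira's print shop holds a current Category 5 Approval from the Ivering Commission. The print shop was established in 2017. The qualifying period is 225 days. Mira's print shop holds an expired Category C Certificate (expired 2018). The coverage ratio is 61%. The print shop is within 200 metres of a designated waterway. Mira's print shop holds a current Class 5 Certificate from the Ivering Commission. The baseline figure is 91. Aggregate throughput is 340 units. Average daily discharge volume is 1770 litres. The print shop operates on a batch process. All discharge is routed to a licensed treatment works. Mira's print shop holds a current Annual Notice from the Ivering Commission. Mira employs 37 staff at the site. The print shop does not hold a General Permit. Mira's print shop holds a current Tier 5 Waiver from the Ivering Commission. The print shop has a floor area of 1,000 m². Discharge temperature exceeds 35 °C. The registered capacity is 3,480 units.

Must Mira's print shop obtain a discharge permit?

Exception (a)'s conditions are all satisfied: assessed value is $72,500, meeting the $70,000 threshold; a current Category 5 Approval is held. However, paragraph (f) must be considered: (f) operates against (a): aggregate throughput is 340 units, below the 420 units limit. So (a) is unavailable.
All of (b)'s requirements are met (discharge is routed to a licensed treatment works; average daily discharge volume is 1770 litres, under the 1820 litres limit). However, paragraph (g) must be considered: (g) applies — the qualifying period is 225 days, below the 235 days limit. So (b) is unavailable.
Exception (c) is satisfied on its face — a current Standing Registration is held; the facility operates on a batch process. But applying paragraphs (h)–(m): (h) operates against (c): discharge temperature exceeds 35 °C. (i) would limit (h) — the coverage ratio is 61%, under the 80% limit — but (j) sets (i) aside: (j) operates against (i): the registered capacity is 3,480 units, below the 3,790 units limit. (k) would limit (j) — the print shop is within 200 m of a designated waterway — but (l) sets (k) aside: (l) operates — the baseline figure is 91, less than the 109 limit. (m), which would lift (l), does not operate here — the Category C Certificate is not current. Exception (c) does not apply.
Exception (d): the facility's floor area is 1,000 m², less than the 1,300 m² limit; a current Tier 5 Waiver is held — every condition holds. But: (n) is engaged — a current Annual Notice is held. (d) is therefore removed.
Exception (e) requires that the operator holds a current General Permit from the Ivering Environment Agency; but no General Permit is held, so (e) is unavailable.
No exception is made out. Mira's print shop falls within the general rule.

Yes — Mira's print shop must obtain a discharge permit.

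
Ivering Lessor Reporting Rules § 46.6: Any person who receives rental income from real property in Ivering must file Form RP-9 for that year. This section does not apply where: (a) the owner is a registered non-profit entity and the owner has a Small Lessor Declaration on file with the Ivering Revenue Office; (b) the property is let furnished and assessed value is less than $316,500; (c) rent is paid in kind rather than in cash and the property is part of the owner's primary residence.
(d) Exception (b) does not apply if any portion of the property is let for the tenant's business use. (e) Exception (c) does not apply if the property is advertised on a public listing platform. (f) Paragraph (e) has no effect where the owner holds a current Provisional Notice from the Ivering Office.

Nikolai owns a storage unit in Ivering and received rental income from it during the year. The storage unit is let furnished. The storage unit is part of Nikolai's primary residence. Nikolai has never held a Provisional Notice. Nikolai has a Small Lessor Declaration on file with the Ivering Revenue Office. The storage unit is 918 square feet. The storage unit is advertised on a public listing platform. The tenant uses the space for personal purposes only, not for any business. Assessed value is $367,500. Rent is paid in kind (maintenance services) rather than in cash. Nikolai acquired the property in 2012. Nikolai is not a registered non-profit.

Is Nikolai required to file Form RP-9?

Yes — Nikolai must file Form RP-9.

Exception (a) requires that the owner is a registered non-profit entity; but Nikolai is not a registered non-profit, so (a) is unavailable.
Exception (b) requires that assessed value is less than $316,500; but assessed value is $367,500, not less than $316,500, so (b) is unavailable.
Exception (c)'s conditions are all satisfied: rent is paid in kind; the storage unit is part of the primary residence. But applying paragraphs (e)–(f): (e) operates — the property is publicly advertised. (f), which would lift (e), is inapplicable — the Provisional Notice is not current. So (c) is unavailable.
Every exception is unavailable, so the rule governs.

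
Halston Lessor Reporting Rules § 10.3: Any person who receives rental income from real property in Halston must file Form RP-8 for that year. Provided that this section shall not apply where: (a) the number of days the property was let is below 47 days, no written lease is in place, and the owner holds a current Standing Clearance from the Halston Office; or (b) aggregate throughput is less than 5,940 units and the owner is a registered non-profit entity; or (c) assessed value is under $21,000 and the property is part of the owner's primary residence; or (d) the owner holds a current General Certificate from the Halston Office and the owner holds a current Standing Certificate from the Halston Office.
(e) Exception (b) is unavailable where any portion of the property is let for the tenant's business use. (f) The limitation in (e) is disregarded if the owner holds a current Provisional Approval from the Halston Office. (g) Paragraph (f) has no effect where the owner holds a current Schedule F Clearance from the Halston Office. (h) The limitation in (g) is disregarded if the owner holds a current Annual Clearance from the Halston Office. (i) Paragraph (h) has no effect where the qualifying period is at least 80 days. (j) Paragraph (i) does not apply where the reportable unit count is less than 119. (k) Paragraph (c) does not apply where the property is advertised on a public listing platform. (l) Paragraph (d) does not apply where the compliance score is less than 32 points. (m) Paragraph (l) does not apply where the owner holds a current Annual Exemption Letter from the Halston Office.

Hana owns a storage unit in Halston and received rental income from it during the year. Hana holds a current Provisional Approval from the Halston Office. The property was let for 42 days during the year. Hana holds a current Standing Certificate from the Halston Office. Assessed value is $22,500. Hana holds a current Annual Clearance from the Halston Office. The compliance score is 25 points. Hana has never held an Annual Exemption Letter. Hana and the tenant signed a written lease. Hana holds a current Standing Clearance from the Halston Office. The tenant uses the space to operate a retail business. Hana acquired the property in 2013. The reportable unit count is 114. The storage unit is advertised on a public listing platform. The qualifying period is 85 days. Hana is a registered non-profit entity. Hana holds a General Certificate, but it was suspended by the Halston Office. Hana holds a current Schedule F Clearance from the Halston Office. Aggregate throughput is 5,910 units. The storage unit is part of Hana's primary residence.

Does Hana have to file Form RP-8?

Exception (a) fails — a written lease is in place.
All of (b)'s requirements are met (aggregate throughput is 5,910 units, less than the 5,940 units limit; Hana is a registered non-profit). Considering the limiting provisions: (e) would limit (b) — the space is let for business use — but (f) sets (e) aside: (f) operates against (e): a current Provisional Approval is held. (g) is engaged (a current Schedule F Clearance is held), but is set aside by (h): (h) operates against (g): a current Annual Clearance is held. (i) operates (the qualifying period is 85 days, meeting the 80 days threshold), but is overridden by (j): (j) operates — the reportable unit count is 114, less than the 119 limit. (b) remains available.
Exception (c) requires that assessed value is under $21,000; but assessed value is $22,500, not under $21,000, so (c) is unavailable.
Exception (d) requires that the owner holds a current General Certificate from the Halston Office; but there is no General Certificate in force, so (d) is unavailable.

No — exception (b) applies; Hana is not required to file Form RP-8.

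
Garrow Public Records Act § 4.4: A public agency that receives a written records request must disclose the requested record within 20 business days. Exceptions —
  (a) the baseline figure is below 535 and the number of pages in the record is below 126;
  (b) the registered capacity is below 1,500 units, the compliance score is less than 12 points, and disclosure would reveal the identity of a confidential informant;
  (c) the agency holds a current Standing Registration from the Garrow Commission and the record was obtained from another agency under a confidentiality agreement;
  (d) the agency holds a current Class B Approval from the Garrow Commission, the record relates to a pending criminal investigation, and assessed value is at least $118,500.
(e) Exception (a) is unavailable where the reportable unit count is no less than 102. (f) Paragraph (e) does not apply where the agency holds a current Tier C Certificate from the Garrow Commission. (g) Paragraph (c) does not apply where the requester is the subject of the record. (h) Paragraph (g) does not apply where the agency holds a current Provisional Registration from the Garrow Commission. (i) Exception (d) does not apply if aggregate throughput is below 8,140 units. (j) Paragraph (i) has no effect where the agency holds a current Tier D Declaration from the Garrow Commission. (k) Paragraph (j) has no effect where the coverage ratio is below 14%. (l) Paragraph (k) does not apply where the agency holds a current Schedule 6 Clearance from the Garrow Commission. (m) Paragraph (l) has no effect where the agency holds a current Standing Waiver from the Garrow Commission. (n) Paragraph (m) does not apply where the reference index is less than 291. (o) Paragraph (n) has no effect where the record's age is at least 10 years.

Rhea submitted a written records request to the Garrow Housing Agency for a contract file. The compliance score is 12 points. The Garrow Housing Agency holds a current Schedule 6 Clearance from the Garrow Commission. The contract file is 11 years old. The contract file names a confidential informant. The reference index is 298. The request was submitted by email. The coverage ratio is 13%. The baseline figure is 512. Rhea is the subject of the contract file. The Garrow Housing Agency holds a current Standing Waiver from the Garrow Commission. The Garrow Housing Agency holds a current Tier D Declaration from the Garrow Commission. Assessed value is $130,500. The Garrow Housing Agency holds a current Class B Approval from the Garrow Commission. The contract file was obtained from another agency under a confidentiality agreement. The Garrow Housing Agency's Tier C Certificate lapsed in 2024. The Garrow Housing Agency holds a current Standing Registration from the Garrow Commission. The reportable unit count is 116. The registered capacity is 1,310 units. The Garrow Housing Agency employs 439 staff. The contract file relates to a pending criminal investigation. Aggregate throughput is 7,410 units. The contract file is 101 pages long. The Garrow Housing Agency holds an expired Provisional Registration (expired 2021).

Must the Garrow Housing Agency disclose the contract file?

Yes — the Garrow Housing Agency must disclose the contract file.

Exception (a)'s conditions are all satisfied: the baseline figure is 512, below the 535 limit; the number of pages in the record is 101, below the 126 limit. But applying paragraphs (e)–(f): (e) is triggered — the reportable unit count is 116, meeting the 102 threshold. (f), which would lift (e), does not operate here — no current Tier C Certificate is held. So (a) is unavailable.
Exception (b) fails — the compliance score is 12 points, not less than 12 points.
All of (c)'s requirements are met (a current Standing Registration is held; the contract file was obtained under a confidentiality agreement). But: (g) applies — Rhea is the subject of the contract file. (h) does not operate here (there is no Provisional Registration in force), so (g) stands. So (c) is unavailable.
Exception (d) is satisfied on its face — a current Class B Approval is held; the contract file relates to a pending investigation; assessed value is $130,500, meeting the $118,500 threshold. But applying paragraphs (i)–(o): (i) operates against (d): aggregate throughput is 7,410 units, below the 8,140 units limit. (j) would limit (i) — a current Tier D Declaration is held — but (k) sets (j) aside: (k) is triggered — the coverage ratio is 13%, below the 14% limit. (l) would limit (k) — a current Schedule 6 Clearance is held — but (m) sets (l) aside: (m) operates against (l): a current Standing Waiver is held. (n) does not operate here (the reference index is 298, not less than 291), so (m) stands. So (d) is unavailable.
None of the exceptions is available; § 4.4 applies in full.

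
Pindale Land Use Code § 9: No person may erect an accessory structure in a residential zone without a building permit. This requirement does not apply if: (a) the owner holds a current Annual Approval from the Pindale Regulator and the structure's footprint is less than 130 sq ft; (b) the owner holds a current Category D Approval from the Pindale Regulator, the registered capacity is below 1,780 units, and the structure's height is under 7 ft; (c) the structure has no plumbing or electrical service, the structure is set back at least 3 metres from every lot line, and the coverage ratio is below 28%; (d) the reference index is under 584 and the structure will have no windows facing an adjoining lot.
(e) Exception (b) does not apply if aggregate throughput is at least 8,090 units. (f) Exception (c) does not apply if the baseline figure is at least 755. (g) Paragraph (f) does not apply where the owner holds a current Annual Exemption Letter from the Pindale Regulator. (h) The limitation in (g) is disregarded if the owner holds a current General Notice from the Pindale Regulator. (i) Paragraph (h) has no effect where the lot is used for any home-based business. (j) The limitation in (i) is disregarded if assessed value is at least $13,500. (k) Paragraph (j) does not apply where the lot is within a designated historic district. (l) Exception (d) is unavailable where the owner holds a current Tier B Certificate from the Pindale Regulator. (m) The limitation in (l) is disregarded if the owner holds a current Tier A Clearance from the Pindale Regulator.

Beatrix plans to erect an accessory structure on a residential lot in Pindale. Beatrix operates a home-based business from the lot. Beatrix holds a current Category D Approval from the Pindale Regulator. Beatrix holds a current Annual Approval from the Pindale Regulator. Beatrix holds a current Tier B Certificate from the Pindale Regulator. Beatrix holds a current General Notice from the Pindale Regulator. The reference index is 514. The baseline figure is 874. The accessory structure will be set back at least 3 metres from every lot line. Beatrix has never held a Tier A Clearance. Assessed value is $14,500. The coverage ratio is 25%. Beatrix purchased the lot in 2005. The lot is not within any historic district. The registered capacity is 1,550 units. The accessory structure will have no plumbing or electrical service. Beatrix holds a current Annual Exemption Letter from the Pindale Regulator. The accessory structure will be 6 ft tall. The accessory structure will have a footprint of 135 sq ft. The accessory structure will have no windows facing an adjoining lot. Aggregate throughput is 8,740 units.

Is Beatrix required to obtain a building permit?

Exception (a) requires that the structure's footprint is less than 130 sq ft; but the structure's footprint is 135 sq ft, not less than 130 sq ft, so (a) is unavailable.
Exception (b)'s conditions are all satisfied: a current Category D Approval is held; the registered capacity is 1,550 units, below the 1,780 units limit; the structure's height is 6 ft, under the 7 ft limit. But applying paragraph (e): (e) operates against (b): aggregate throughput is 8,740 units, meeting the 8,090 units threshold. So (b) is unavailable.
Exception (c)'s conditions are all satisfied: there is no plumbing or electrical service; the setback is at least 3 m on every side; the coverage ratio is 25%, below the 28% limit. But applying paragraphs (f)–(k): (f) is engaged — the baseline figure is 874, meeting the 755 threshold. (g) applies (a current Annual Exemption Letter is held), but is overridden by (h): (h) operates — a current General Notice is held. (i) applies (a home-based business operates on the lot), but is overridden by (j): (j) operates against (i): assessed value is $14,500, meeting the $13,500 threshold. (k), which would lift (j), is not engaged — the lot is not in a historic district. Exception (c) does not apply.
All of (d)'s requirements are met (the reference index is 514, under the 584 limit; no windows face an adjoining lot). But applying paragraphs (l)–(m): (l) operates against (d): a current Tier B Certificate is held. (m), which would lift (l), does not operate here — there is no Tier A Clearance in force. (d) is therefore removed.
No exception displaces § 9.

Yes — Beatrix must obtain a building permit.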